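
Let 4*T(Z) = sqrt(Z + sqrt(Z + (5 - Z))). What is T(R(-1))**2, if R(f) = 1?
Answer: 1/16 + sqrt(5)/16 ≈ 0.20225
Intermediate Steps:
T(Z) = sqrt(Z + sqrt(5))/4 (T(Z) = sqrt(Z + sqrt(Z + (5 - Z)))/4 = sqrt(Z + sqrt(5))/4)
T(R(-1))**2 = (sqrt(1 + sqrt(5))/4)**2 = 1/16 + sqrt(5)/16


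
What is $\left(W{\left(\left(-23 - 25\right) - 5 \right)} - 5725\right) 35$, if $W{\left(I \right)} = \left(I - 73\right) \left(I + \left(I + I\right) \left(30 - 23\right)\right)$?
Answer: $3305575$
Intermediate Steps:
$W{\left(I \right)} = 15 I \left(-73 + I\right)$ ($W{\left(I \right)} = \left(-73 + I\right) \left(I + 2 I 7\right) = \left(-73 + I\right) \left(I + 14 I\right) = \left(-73 + I\right) 15 I = 15 I \left(-73 + I\right)$)
$\left(W{\left(\left(-23 - 25\right) - 5 \right)} - 5725\right) 35 = \left(15 \left(\left(-23 - 25\right) - 5\right) \left(-73 - 53\right) - 5725\right) 35 = \left(15 \left(-48 - 5\right) \left(-73 - 53\right) - 5725\right) 35 = \left(15 \left(-53\right) \left(-73 - 53\right) - 5725\right) 35 = \left(15 \left(-53\right) \left(-126\right) - 5725\right) 35 = \left(100170 - 5725\right) 35 = 94445 \cdot 35 = 3305575$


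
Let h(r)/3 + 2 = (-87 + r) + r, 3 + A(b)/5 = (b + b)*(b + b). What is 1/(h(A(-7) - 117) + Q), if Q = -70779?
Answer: -1/65958 ≈ -1.5161e-5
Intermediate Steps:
A(b) = -15 + 20*b**2 (A(b) = -15 + 5*((b + b)*(b + b)) = -15 + 5*((2*b)*(2*b)) = -15 + 5*(4*b**2) = -15 + 20*b**2)
h(r) = -267 + 6*r (h(r) = -6 + 3*((-87 + r) + r) = -6 + 3*(-87 + 2*r) = -6 + (-261 + 6*r) = -267 + 6*r)
1/(h(A(-7) - 117) + Q) = 1/((-267 + 6*((-15 + 20*(-7)**2) - 117)) - 70779) = 1/((-267 + 6*((-15 + 20*49) - 117)) - 70779) = 1/((-267 + 6*((-15 + 980) - 117)) - 70779) = 1/((-267 + 6*(965 - 117)) - 70779) = 1/((-267 + 6*848) - 70779) = 1/((-267 + 5088) - 70779) = 1/(4821 - 70779) = 1/(-65958) = -1/65958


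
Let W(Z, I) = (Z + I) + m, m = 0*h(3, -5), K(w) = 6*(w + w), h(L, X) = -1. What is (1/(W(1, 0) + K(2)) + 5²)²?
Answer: 391876/625 ≈ 627.00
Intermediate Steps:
K(w) = 12*w (K(w) = 6*(2*w) = 12*w)
m = 0 (m = 0*(-1) = 0)
W(Z, I) = I + Z (W(Z, I) = (Z + I) + 0 = (I + Z) + 0 = I + Z)
(1/(W(1, 0) + K(2)) + 5²)² = (1/((0 + 1) + 12*2) + 5²)² = (1/(1 + 24) + 25)² = (1/25 + 25)² = (626/25)² = 391876/625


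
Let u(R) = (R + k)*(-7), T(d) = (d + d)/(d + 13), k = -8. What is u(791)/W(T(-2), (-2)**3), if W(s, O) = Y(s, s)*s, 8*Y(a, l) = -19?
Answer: -120582/19 ≈ -6346.4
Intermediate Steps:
Y(a, l) = -19/8 (Y(a, l) = (1/8)*(-19) = -19/8)
T(d) = 2*d/(13 + d) (T(d) = (2*d)/(13 + d) = 2*d/(13 + d))
u(R) = 56 - 7*R (u(R) = (R - 8)*(-7) = (-8 + R)*(-7) = 56 - 7*R)
W(s, O) = -19*s/8
u(791)/W(T(-2), (-2)**3) = (56 - 7*791)/((-19*(-2)/(4*(13 - 2)))) = (56 - 5537)/((-19*(-2)/(4*11))) = -5481/((-19*(-2)/(4*11))) = -5481/((-19/8*(-4/11))) = -5481/19/22 = -5481*22/19 = -120582/19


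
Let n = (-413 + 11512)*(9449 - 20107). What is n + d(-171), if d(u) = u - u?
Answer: -118293142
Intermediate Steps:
d(u) = 0
n = -118293142 (n = 11099*(-10658) = -118293142)
n + d(-171) = -118293142 + 0 = -118293142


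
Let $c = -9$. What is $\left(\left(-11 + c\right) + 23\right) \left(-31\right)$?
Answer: $-93$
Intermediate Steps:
$\left(\left(-11 + c\right) + 23\right) \left(-31\right) = \left(\left(-11 - 9\right) + 23\right) \left(-31\right) = \left(-20 + 23\right) \left(-31\right) = 3 \left(-31\right) = -93$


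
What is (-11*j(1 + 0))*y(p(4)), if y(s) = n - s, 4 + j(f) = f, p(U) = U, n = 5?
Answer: 33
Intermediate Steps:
j(f) = -4 + f
y(s) = 5 - s
(-11*j(1 + 0))*y(p(4)) = (-11*(-4 + (1 + 0)))*(5 - 1*4) = (-11*(-4 + 1))*(5 - 4) = -11*(-3)*1 = 33*1 = 33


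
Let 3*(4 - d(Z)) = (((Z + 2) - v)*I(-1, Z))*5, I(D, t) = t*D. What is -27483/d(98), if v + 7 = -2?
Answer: -82449/53422 ≈ -1.5434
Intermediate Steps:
v = -9 (v = -7 - 2 = -9)
I(D, t) = D*t
d(Z) = 4 + 5*Z*(11 + Z)/3 (d(Z) = 4 - ((Z + 2) - 1*(-9))*(-Z)*5/3 = 4 - ((2 + Z) + 9)*(-Z)*5/3 = 4 - (11 + Z)*(-Z)*5/3 = 4 - (-Z*(11 + Z))*5/3 = 4 - (-5)*Z*(11 + Z)/3 = 4 + 5*Z*(11 + Z)/3)
-27483/d(98) = -27483/(4 + (5/3)*98**2 + (55/3)*98) = -27483/(4 + (5/3)*9604 + 5390/3) = -27483/(4 + 48020/3 + 5390/3) = -27483/53422/3 = -27483*3/53422 = -82449/53422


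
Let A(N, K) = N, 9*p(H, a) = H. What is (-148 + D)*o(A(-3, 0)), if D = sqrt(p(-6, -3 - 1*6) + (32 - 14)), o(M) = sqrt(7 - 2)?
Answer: 2*sqrt(5)*(-222 + sqrt(39))/3 ≈ -321.63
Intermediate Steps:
p(H, a) = H/9
o(M) = sqrt(5)
D = 2*sqrt(39)/3 (D = sqrt((1/9)*(-6) + (32 - 14)) = sqrt(-2/3 + 18) = sqrt(52/3) = 2*sqrt(39)/3 ≈ 4.1633)
(-148 + D)*o(A(-3, 0)) = (-148 + 2*sqrt(39)/3)*sqrt(5) = sqrt(5)*(-148 + 2*sqrt(39)/3)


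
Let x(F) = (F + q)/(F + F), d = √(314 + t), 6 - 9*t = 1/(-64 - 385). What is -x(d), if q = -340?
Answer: -½ + 510*√570934481/1271569 ≈ 9.0835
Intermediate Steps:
t = 2695/4041 (t = ⅔ - 1/(9*(-64 - 385)) = ⅔ - ⅑/(-449) = ⅔ - ⅑*(-1/449) = ⅔ + 1/4041 = 2695/4041 ≈ 0.66691)
d = √570934481/1347 (d = √(314 + 2695/4041) = √(1271569/4041) = √570934481/1347 ≈ 17.739)
x(F) = (-340 + F)/(2*F) (x(F) = (F - 340)/(F + F) = (-340 + F)/((2*F)) = (-340 + F)*(1/(2*F)) = (-340 + F)/(2*F))
-x(d) = -(-340 + √570934481/1347)/(2*(√570934481/1347)) = -3*√570934481/1271569*(-340 + √570934481/1347)/2 = -3*√570934481*(-340 + √570934481/1347)/2543138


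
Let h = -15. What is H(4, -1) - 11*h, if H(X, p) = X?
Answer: 169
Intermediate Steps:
H(4, -1) - 11*h = 4 - 11*(-15) = 4 + 165 = 169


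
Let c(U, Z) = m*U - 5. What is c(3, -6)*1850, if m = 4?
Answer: 12950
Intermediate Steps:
c(U, Z) = -5 + 4*U (c(U, Z) = 4*U - 5 = -5 + 4*U)
c(3, -6)*1850 = (-5 + 4*3)*1850 = (-5 + 12)*1850 = 7*1850 = 12950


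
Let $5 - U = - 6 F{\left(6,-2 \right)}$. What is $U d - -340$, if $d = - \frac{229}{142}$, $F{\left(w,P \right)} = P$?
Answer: $\frac{49883}{142} \approx 351.29$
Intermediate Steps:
$d = - \frac{229}{142}$ ($d = \left(-229\right) \frac{1}{142} = - \frac{229}{142} \approx -1.6127$)
$U = -7$ ($U = 5 - \left(-6\right) \left(-2\right) = 5 - 12 = -7$)
$U d - -340 = \left(-7\right) \left(- \frac{229}{142}\right) - -340 = \frac{1603}{142} + 340 = \frac{49883}{142}$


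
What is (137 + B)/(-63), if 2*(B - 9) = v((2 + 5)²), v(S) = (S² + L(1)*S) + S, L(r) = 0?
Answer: -457/21 ≈ -21.762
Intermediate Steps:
v(S) = S + S² (v(S) = (S² + 0*S) + S = (S² + 0) + S = S² + S = S + S²)
B = 1234 (B = 9 + ((2 + 5)²*(1 + (2 + 5)²))/2 = 9 + (7²*(1 + 7²))/2 = 9 + (49*(1 + 49))/2 = 9 + (49*50)/2 = 9 + (½)*2450 = 9 + 1225 = 1234)
(137 + B)/(-63) = (137 + 1234)/(-63) = -1/63*1371 = -457/21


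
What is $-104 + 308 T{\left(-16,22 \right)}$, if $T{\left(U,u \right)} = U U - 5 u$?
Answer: $44864$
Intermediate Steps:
$T{\left(U,u \right)} = U^{2} - 5 u$
$-104 + 308 T{\left(-16,22 \right)} = -104 + 308 \left(\left(-16\right)^{2} - 110\right) = -104 + 308 \left(256 - 110\right) = -104 + 308 \cdot 146 = -104 + 44968 = 44864$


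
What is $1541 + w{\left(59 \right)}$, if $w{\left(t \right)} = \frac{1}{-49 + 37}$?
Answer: $\frac{18491}{12} \approx 1540.9$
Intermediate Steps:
$w{\left(t \right)} = - \frac{1}{12}$ ($w{\left(t \right)} = \frac{1}{-12} = - \frac{1}{12}$)
$1541 + w{\left(59 \right)} = 1541 - \frac{1}{12} = \frac{18491}{12}$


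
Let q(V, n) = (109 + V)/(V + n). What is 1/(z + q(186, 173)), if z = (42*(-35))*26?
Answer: -359/13720685 ≈ -2.6165e-5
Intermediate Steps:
q(V, n) = (109 + V)/(V + n)
z = -38220 (z = -1470*26 = -38220)
1/(z + q(186, 173)) = 1/(-38220 + (109 + 186)/(186 + 173)) = 1/(-38220 + 295/359) = 1/(-13720685/359) = -359/13720685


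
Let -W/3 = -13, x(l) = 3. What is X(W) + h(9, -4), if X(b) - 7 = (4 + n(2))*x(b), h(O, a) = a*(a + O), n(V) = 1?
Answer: 2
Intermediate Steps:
h(O, a) = a*(O + a)
W = 39 (W = -3*(-13) = 39)
X(b) = 22 (X(b) = 7 + (4 + 1)*3 = 7 + 5*3 = 7 + 15 = 22)
X(W) + h(9, -4) = 22 - 4*(9 - 4) = 22 - 4*5 = 22 - 20 = 2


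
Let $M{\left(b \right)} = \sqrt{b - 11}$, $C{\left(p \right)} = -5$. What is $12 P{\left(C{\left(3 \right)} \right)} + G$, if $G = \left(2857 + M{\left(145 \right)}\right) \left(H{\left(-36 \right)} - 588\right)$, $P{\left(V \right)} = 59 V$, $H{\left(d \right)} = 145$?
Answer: $-1269191 - 443 \sqrt{134} \approx -1.2743 \cdot 10^{6}$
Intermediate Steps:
$M{\left(b \right)} = \sqrt{-11 + b}$
$G = -1265651 - 443 \sqrt{134}$ ($G = \left(2857 + \sqrt{-11 + 145}\right) \left(145 - 588\right) = \left(2857 + \sqrt{134}\right) \left(-443\right) = -1265651 - 443 \sqrt{134} \approx -1.2708 \cdot 10^{6}$)
$12 P{\left(C{\left(3 \right)} \right)} + G = 12 \cdot 59 \left(-5\right) - \left(1265651 + 443 \sqrt{134}\right) = 12 \left(-295\right) - \left(1265651 + 443 \sqrt{134}\right) = -3540 - \left(1265651 + 443 \sqrt{134}\right) = -1269191 - 443 \sqrt{134}$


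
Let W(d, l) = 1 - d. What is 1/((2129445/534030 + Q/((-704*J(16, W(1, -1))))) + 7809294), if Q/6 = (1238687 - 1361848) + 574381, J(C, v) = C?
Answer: 2278528/17793156477099 ≈ 1.2806e-7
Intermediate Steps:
Q = 2707320 (Q = 6*((1238687 - 1361848) + 574381) = 6*(-123161 + 574381) = 6*451220 = 2707320)
1/((2129445/534030 + Q/((-704*J(16, W(1, -1))))) + 7809294) = 1/((2129445/534030 + 2707320/((-704*16))) + 7809294) = 1/((2129445*(1/534030) + 2707320/(-11264)) + 7809294) = 1/((141963/35602 + 2707320*(-1/11264)) + 7809294) = 1/((141963/35602 - 30765/128) + 7809294) = 1/(-538562133/2278528 + 7809294) = 1/(17793156477099/2278528) = 2278528/17793156477099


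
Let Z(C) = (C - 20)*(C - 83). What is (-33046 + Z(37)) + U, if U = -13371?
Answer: -47199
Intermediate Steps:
Z(C) = (-83 + C)*(-20 + C) (Z(C) = (-20 + C)*(-83 + C) = (-83 + C)*(-20 + C))
(-33046 + Z(37)) + U = (-33046 + (1660 + 37² - 103*37)) - 13371 = (-33046 + (1660 + 1369 - 3811)) - 13371 = (-33046 - 782) - 13371 = -33828 - 13371 = -47199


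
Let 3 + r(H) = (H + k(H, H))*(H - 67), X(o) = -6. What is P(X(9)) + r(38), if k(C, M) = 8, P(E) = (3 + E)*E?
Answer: -1319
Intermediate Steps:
P(E) = E*(3 + E)
r(H) = -3 + (-67 + H)*(8 + H) (r(H) = -3 + (H + 8)*(H - 67) = -3 + (8 + H)*(-67 + H) = -3 + (-67 + H)*(8 + H))
P(X(9)) + r(38) = -6*(3 - 6) + (-539 + 38² - 59*38) = -6*(-3) + (-539 + 1444 - 2242) = 18 - 1337 = -1319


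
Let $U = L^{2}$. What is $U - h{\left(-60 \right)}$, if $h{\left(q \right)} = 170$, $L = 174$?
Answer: $30106$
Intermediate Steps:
$U = 30276$ ($U = 174^{2} = 30276$)
$U - h{\left(-60 \right)} = 30276 - 170 = 30106$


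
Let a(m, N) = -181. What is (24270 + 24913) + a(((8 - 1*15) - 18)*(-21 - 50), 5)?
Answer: 49002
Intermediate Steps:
(24270 + 24913) + a(((8 - 1*15) - 18)*(-21 - 50), 5) = (24270 + 24913) - 181 = 49183 - 181 = 49002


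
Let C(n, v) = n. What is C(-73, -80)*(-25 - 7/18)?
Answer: 33361/18 ≈ 1853.4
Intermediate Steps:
C(-73, -80)*(-25 - 7/18) = -73*(-25 - 7/18) = -73*(-457/18) = 33361/18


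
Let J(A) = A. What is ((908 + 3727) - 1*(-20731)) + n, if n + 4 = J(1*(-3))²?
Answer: 25371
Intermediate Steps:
n = 5 (n = -4 + (1*(-3))² = -4 + (-3)² = -4 + 9 = 5)
((908 + 3727) - 1*(-20731)) + n = ((908 + 3727) - 1*(-20731)) + 5 = (4635 + 20731) + 5 = 25366 + 5 = 25371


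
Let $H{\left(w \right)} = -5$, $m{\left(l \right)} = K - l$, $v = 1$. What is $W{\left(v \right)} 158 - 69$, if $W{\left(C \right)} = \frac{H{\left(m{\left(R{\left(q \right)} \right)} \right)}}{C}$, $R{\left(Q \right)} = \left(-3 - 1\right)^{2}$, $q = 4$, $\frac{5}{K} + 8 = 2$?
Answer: $-859$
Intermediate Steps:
$K = - \frac{5}{6}$ ($K = \frac{5}{-8 + 2} = \frac{5}{-6} = 5 \left(- \frac{1}{6}\right) = - \frac{5}{6} \approx -0.83333$)
$R{\left(Q \right)} = 16$ ($R{\left(Q \right)} = \left(-4\right)^{2} = 16$)
$m{\left(l \right)} = - \frac{5}{6} - l$
$W{\left(C \right)} = - \frac{5}{C}$
$W{\left(v \right)} 158 - 69 = - \frac{5}{1} \cdot 158 - 69 = \left(-5\right) 1 \cdot 158 - 69 = \left(-5\right) 158 - 69 = -790 - 69 = -859$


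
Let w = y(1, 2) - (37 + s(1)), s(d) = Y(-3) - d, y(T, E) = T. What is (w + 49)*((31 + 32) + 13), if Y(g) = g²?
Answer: 380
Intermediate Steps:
s(d) = 9 - d (s(d) = (-3)² - d = 9 - d)
w = -44 (w = 1 - (37 + (9 - 1*1)) = 1 - (37 + (9 - 1)) = 1 - (37 + 8) = 1 - 1*45 = 1 - 45 = -44)
(w + 49)*((31 + 32) + 13) = (-44 + 49)*((31 + 32) + 13) = 5*(63 + 13) = 5*76 = 380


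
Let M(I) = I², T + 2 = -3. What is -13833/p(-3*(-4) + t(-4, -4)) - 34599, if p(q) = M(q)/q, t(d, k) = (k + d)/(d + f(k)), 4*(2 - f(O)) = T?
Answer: -2394231/68 ≈ -35209.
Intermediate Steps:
T = -5 (T = -2 - 3 = -5)
f(O) = 13/4 (f(O) = 2 - ¼*(-5) = 2 + 5/4 = 13/4)
t(d, k) = (d + k)/(13/4 + d) (t(d, k) = (k + d)/(d + 13/4) = (d + k)/(13/4 + d))
p(q) = q (p(q) = q²/q = q)
-13833/p(-3*(-4) + t(-4, -4)) - 34599 = -13833/(-3*(-4) + 4*(-4 - 4)/(13 + 4*(-4))) - 34599 = -13833/(12 + 4*(-8)/(13 - 16)) - 34599 = -13833/(12 + 4*(-8)/(-3)) - 34599 = -13833/(12 + 4*(-⅓)*(-8)) - 34599 = -13833/(12 + 32/3) - 34599 = -13833/68/3 - 34599 = -13833*3/68 - 34599 = -41499/68 - 34599 = -2394231/68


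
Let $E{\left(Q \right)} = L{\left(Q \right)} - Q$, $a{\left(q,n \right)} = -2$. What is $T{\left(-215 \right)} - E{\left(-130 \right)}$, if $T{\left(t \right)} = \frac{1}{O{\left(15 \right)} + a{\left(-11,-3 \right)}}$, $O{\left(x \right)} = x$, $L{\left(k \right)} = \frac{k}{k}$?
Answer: $- \frac{1702}{13} \approx -130.92$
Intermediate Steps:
$L{\left(k \right)} = 1$
$E{\left(Q \right)} = 1 - Q$
$T{\left(t \right)} = \frac{1}{13}$ ($T{\left(t \right)} = \frac{1}{15 - 2} = \frac{1}{13}$)
$T{\left(-215 \right)} - E{\left(-130 \right)} = \frac{1}{13} - \left(1 - -130\right) = \frac{1}{13} - \left(1 + 130\right) = \frac{1}{13} - 131 = - \frac{1702}{13}$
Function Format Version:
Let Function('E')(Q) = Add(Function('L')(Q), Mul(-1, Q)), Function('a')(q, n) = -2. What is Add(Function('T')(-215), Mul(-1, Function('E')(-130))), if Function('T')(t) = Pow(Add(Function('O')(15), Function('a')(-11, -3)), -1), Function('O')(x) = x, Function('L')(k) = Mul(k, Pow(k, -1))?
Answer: Rational(-1702, 13) ≈ -130.92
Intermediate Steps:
Function('L')(k) = 1
Function('E')(Q) = Add(1, Mul(-1, Q))
Function('T')(t) = Rational(1, 13) (Function('T')(t) = Pow(Add(15, -2), -1) = Pow(13, -1) = Rational(1, 13))
Add(Function('T')(-215), Mul(-1, Function('E')(-130))) = Add(Rational(1, 13), Mul(-1, Add(1, Mul(-1, -130)))) = Add(Rational(1, 13), Mul(-1, Add(1, 130))) = Add(Rational(1, 13), Mul(-1, 131)) = Add(Rational(1, 13), -131) = Rational(-1702, 13)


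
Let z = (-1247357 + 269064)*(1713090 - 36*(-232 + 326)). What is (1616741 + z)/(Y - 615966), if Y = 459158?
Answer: 1672591795117/156808 ≈ 1.0666e+7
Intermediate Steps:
z = -1672593411858 (z = -978293*(1713090 - 36*94) = -978293*(1713090 - 3384) = -978293*1709706 = -1672593411858)
(1616741 + z)/(Y - 615966) = (1616741 - 1672593411858)/(459158 - 615966) = -1672591795117/(-156808) = -1672591795117*(-1/156808) = 1672591795117/156808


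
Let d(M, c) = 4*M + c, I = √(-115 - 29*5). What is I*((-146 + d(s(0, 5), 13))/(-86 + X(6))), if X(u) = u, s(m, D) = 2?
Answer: 25*I*√65/8 ≈ 25.195*I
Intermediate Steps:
I = 2*I*√65 (I = √(-115 - 145) = √(-260) = 2*I*√65 ≈ 16.125*I)
d(M, c) = c + 4*M
I*((-146 + d(s(0, 5), 13))/(-86 + X(6))) = (2*I*√65)*((-146 + (13 + 4*2))/(-86 + 6)) = (2*I*√65)*((-146 + (13 + 8))/(-80)) = (2*I*√65)*((-146 + 21)*(-1/80)) = (2*I*√65)*(-125*(-1/80)) = (2*I*√65)*(25/16) = 25*I*√65/8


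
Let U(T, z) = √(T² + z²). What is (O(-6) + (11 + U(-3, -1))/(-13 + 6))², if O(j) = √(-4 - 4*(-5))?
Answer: (17 - √10)²/49 ≈ 3.9078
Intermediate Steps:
O(j) = 4 (O(j) = √(-4 + 20) = √16 = 4)
(O(-6) + (11 + U(-3, -1))/(-13 + 6))² = (4 + (11 + √((-3)² + (-1)²))/(-13 + 6))² = (4 + (11 + √(9 + 1))/(-7))² = (4 + (11 + √10)*(-⅐))² = (4 + (-11/7 - √10/7))² = (17/7 - √10/7)²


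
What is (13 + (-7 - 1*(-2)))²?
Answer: 64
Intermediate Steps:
(13 + (-7 - 1*(-2)))² = (13 + (-7 + 2))² = (13 - 5)² = 8² = 64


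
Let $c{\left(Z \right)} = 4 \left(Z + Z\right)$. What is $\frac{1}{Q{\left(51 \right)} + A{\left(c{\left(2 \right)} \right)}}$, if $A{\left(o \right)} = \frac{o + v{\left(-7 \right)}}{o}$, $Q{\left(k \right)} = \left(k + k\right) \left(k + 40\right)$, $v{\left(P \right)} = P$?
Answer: $\frac{16}{148521} \approx 0.00010773$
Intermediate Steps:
$Q{\left(k \right)} = 2 k \left(40 + k\right)$
$c{\left(Z \right)} = 8 Z$ ($c{\left(Z \right)} = 4 \cdot 2 Z = 8 Z$)
$A{\left(o \right)} = \frac{-7 + o}{o}$ ($A{\left(o \right)} = \frac{o - 7}{o} = \frac{-7 + o}{o}$)
$\frac{1}{Q{\left(51 \right)} + A{\left(c{\left(2 \right)} \right)}} = \frac{1}{2 \cdot 51 \left(40 + 51\right) + \frac{-7 + 8 \cdot 2}{8 \cdot 2}} = \frac{1}{2 \cdot 51 \cdot 91 + \frac{-7 + 16}{16}} = \frac{1}{9282 + \frac{1}{16} \cdot 9} = \frac{1}{9282 + \frac{9}{16}} = \frac{1}{\frac{148521}{16}} = \frac{16}{148521}$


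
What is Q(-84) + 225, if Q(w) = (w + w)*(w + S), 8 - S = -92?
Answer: -2463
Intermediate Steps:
S = 100 (S = 8 - 1*(-92) = 8 + 92 = 100)
Q(w) = 2*w*(100 + w) (Q(w) = (w + w)*(w + 100) = (2*w)*(100 + w) = 2*w*(100 + w))
Q(-84) + 225 = 2*(-84)*(100 - 84) + 225 = 2*(-84)*16 + 225 = -2688 + 225 = -2463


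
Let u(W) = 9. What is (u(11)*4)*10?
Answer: 360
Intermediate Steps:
(u(11)*4)*10 = (9*4)*10 = 36*10 = 360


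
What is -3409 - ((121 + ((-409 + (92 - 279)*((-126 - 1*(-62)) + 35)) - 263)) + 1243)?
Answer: -9524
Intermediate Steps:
-3409 - ((121 + ((-409 + (92 - 279)*((-126 - 1*(-62)) + 35)) - 263)) + 1243) = -3409 - ((121 + ((-409 - 187*((-126 + 62) + 35)) - 263)) + 1243) = -3409 - ((121 + ((-409 - 187*(-64 + 35)) - 263)) + 1243) = -3409 - ((121 + ((-409 - 187*(-29)) - 263)) + 1243) = -3409 - ((121 + ((-409 + 5423) - 263)) + 1243) = -3409 - ((121 + (5014 - 263)) + 1243) = -3409 - ((121 + 4751) + 1243) = -3409 - (4872 + 1243) = -3409 - 1*6115 = -3409 - 6115 = -9524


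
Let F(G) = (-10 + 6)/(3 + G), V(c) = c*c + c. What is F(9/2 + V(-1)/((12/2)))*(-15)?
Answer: 8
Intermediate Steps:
V(c) = c + c² (V(c) = c² + c = c + c²)
F(G) = -4/(3 + G)
F(9/2 + V(-1)/((12/2)))*(-15) = -4/(3 + (9/2 + (-(1 - 1))/((12/2))))*(-15) = -4/(3 + (9*(½) + (-1*0)/((12*(½)))))*(-15) = -4/(3 + (9/2 + 0/6))*(-15) = -4/(3 + (9/2 + 0*(⅙)))*(-15) = -4/(3 + (9/2 + 0))*(-15) = -4/(3 + 9/2)*(-15) = -4/15/2*(-15) = -4*2/15*(-15) = -8/15*(-15) = 8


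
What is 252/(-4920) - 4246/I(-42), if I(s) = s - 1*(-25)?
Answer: 1740503/6970 ≈ 249.71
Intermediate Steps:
I(s) = 25 + s (I(s) = s + 25 = 25 + s)
252/(-4920) - 4246/I(-42) = 252/(-4920) - 4246/(25 - 42) = 252*(-1/4920) - 4246/(-17) = -21/410 - 4246*(-1/17) = -21/410 + 4246/17 = 1740503/6970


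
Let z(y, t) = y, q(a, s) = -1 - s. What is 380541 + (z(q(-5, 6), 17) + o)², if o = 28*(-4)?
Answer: 394702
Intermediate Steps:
o = -112
380541 + (z(q(-5, 6), 17) + o)² = 380541 + ((-1 - 1*6) - 112)² = 380541 + ((-1 - 6) - 112)² = 380541 + (-7 - 112)² = 380541 + (-119)² = 380541 + 14161 = 394702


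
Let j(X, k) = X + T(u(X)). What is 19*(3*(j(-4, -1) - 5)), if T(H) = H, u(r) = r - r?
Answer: -513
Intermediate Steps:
u(r) = 0
j(X, k) = X (j(X, k) = X + 0 = X)
19*(3*(j(-4, -1) - 5)) = 19*(3*(-4 - 5)) = 19*(3*(-9)) = 19*(-27) = -513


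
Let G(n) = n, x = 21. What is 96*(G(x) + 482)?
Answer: 48288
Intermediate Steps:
96*(G(x) + 482) = 96*(21 + 482) = 96*503 = 48288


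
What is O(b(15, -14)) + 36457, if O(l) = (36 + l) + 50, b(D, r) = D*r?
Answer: 36333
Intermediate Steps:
O(l) = 86 + l
O(b(15, -14)) + 36457 = (86 + 15*(-14)) + 36457 = (86 - 210) + 36457 = -124 + 36457 = 36333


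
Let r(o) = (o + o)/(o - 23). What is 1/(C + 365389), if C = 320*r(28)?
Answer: 1/368973 ≈ 2.7102e-6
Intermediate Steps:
r(o) = 2*o/(-23 + o) (r(o) = (2*o)/(-23 + o) = 2*o/(-23 + o))
C = 3584 (C = 320*(2*28/(-23 + 28)) = 320*(2*28/5) = 320*(2*28*(⅕)) = 320*(56/5) = 3584)
1/(C + 365389) = 1/(3584 + 365389) = 1/368973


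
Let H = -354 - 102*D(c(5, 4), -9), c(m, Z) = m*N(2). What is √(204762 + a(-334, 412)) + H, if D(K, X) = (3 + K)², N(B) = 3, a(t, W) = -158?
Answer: -33402 + 2*√51151 ≈ -32950.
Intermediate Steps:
c(m, Z) = 3*m (c(m, Z) = m*3 = 3*m)
H = -33402 (H = -354 - 102*(3 + 3*5)² = -354 - 102*(3 + 15)² = -354 - 102*18² = -354 - 102*324 = -354 - 33048 = -33402)
√(204762 + a(-334, 412)) + H = √(204762 - 158) - 33402 = √204604 - 33402 = 2*√51151 - 33402 = -33402 + 2*√51151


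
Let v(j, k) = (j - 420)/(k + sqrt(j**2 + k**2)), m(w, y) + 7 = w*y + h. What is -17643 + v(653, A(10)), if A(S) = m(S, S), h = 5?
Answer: -7523156821/426409 + 233*sqrt(436013)/426409 ≈ -17643.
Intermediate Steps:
m(w, y) = -2 + w*y (m(w, y) = -7 + (w*y + 5) = -7 + (5 + w*y) = -2 + w*y)
A(S) = -2 + S**2 (A(S) = -2 + S*S = -2 + S**2)
v(j, k) = (-420 + j)/(k + sqrt(j**2 + k**2))
-17643 + v(653, A(10)) = -17643 + (-420 + 653)/((-2 + 10**2) + sqrt(653**2 + (-2 + 10**2)**2)) = -17643 + 233/((-2 + 100) + sqrt(426409 + (-2 + 100)**2)) = -17643 + 233/(98 + sqrt(426409 + 98**2)) = -17643 + 233/(98 + sqrt(426409 + 9604)) = -17643 + 233/(98 + sqrt(436013))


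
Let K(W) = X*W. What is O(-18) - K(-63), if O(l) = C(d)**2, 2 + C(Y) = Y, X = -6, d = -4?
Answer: -342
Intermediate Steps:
C(Y) = -2 + Y
K(W) = -6*W
O(l) = 36 (O(l) = (-2 - 4)**2 = (-6)**2 = 36)
O(-18) - K(-63) = 36 - (-6)*(-63) = 36 - 1*378 = 36 - 378 = -342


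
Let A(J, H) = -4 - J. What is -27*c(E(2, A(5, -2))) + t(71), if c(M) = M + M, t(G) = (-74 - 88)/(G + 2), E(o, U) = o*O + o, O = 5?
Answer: -47466/73 ≈ -650.22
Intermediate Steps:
E(o, U) = 6*o (E(o, U) = o*5 + o = 5*o + o = 6*o)
t(G) = -162/(2 + G)
c(M) = 2*M
-27*c(E(2, A(5, -2))) + t(71) = -54*6*2 - 162/(2 + 71) = -54*12 - 162/73 = -27*24 - 162*1/73 = -648 - 162/73 = -47466/73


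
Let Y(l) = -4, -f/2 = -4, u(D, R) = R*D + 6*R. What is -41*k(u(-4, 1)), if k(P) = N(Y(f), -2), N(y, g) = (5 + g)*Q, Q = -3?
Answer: 369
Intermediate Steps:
u(D, R) = 6*R + D*R (u(D, R) = D*R + 6*R = 6*R + D*R)
f = 8 (f = -2*(-4) = 8)
N(y, g) = -15 - 3*g (N(y, g) = (5 + g)*(-3) = -15 - 3*g)
k(P) = -9 (k(P) = -15 - 3*(-2) = -15 + 6 = -9)
-41*k(u(-4, 1)) = -41*(-9) = 369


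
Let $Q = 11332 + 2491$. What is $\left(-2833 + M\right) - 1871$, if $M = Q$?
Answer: $9119$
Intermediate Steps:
$Q = 13823$
$M = 13823$
$\left(-2833 + M\right) - 1871 = \left(-2833 + 13823\right) - 1871 = 10990 - 1871 = 9119$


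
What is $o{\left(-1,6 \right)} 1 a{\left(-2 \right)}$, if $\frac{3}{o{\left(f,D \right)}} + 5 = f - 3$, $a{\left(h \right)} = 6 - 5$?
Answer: $- \frac{1}{3} \approx -0.33333$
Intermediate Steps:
$a{\left(h \right)} = 1$
$o{\left(f,D \right)} = \frac{3}{-8 + f}$ ($o{\left(f,D \right)} = \frac{3}{-5 + \left(f - 3\right)} = \frac{3}{-5 + \left(-3 + f\right)} = \frac{3}{-8 + f}$)
$o{\left(-1,6 \right)} 1 a{\left(-2 \right)} = \frac{3}{-8 - 1} \cdot 1 \cdot 1 = \frac{3}{-9} \cdot 1 \cdot 1 = 3 \left(- \frac{1}{9}\right) 1 \cdot 1 = \left(- \frac{1}{3}\right) 1 \cdot 1 = \left(- \frac{1}{3}\right) 1 = - \frac{1}{3}$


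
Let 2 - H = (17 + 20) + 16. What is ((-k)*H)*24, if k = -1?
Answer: -1224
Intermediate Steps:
H = -51 (H = 2 - ((17 + 20) + 16) = 2 - (37 + 16) = 2 - 1*53 = 2 - 53 = -51)
((-k)*H)*24 = (-1*(-1)*(-51))*24 = (1*(-51))*24 = -51*24 = -1224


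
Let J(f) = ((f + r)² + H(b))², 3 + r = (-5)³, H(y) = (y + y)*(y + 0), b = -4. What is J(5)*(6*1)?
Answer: 1379135526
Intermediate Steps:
H(y) = 2*y² (H(y) = (2*y)*y = 2*y²)
r = -128 (r = -3 + (-5)³ = -3 - 125 = -128)
J(f) = (32 + (-128 + f)²)² (J(f) = ((f - 128)² + 2*(-4)²)² = ((-128 + f)² + 2*16)² = ((-128 + f)² + 32)² = (32 + (-128 + f)²)²)
J(5)*(6*1) = (32 + (-128 + 5)²)²*(6*1) = (32 + (-123)²)²*6 = (32 + 15129)²*6 = 15161²*6 = 229855921*6 = 1379135526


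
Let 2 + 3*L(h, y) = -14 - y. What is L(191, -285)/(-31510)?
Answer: -269/94530 ≈ -0.0028457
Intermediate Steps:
L(h, y) = -16/3 - y/3 (L(h, y) = -⅔ + (-14 - y)/3 = -⅔ + (-14/3 - y/3) = -16/3 - y/3)
L(191, -285)/(-31510) = (-16/3 - ⅓*(-285))/(-31510) = (-16/3 + 95)*(-1/31510) = (269/3)*(-1/31510) = -269/94530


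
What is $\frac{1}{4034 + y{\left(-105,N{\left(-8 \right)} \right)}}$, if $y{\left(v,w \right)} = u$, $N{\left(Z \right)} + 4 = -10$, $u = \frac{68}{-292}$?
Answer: $\frac{73}{294465} \approx 0.00024791$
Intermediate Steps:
$u = - \frac{17}{73}$ ($u = 68 \left(- \frac{1}{292}\right) = - \frac{17}{73} \approx -0.23288$)
$N{\left(Z \right)} = -14$ ($N{\left(Z \right)} = -4 - 10 = -14$)
$y{\left(v,w \right)} = - \frac{17}{73}$
$\frac{1}{4034 + y{\left(-105,N{\left(-8 \right)} \right)}} = \frac{1}{4034 - \frac{17}{73}} = \frac{1}{\frac{294465}{73}} = \frac{73}{294465}$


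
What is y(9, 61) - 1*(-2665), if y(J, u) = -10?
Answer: 2655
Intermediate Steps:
y(9, 61) - 1*(-2665) = -10 - 1*(-2665) = -10 + 2665 = 2655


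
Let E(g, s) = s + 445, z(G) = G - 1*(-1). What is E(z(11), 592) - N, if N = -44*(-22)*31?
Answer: -28971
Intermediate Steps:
z(G) = 1 + G (z(G) = G + 1 = 1 + G)
E(g, s) = 445 + s
N = 30008 (N = 968*31 = 30008)
E(z(11), 592) - N = (445 + 592) - 1*30008 = 1037 - 30008 = -28971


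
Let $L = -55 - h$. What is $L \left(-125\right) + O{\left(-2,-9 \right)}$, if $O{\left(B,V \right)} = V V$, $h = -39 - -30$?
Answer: $5831$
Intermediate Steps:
$h = -9$ ($h = -39 + 30 = -9$)
$O{\left(B,V \right)} = V^{2}$
$L = -46$ ($L = -55 - -9 = -55 + 9 = -46$)
$L \left(-125\right) + O{\left(-2,-9 \right)} = \left(-46\right) \left(-125\right) + \left(-9\right)^{2} = 5750 + 81 = 5831$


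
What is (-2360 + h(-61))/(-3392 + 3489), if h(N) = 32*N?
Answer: -4312/97 ≈ -44.454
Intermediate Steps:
(-2360 + h(-61))/(-3392 + 3489) = (-2360 + 32*(-61))/(-3392 + 3489) = (-2360 - 1952)/97 = -4312*1/97 = -4312/97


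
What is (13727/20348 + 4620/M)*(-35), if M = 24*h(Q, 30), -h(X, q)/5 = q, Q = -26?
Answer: 650279/30522 ≈ 21.305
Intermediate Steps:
h(X, q) = -5*q
M = -3600 (M = 24*(-5*30) = 24*(-150) = -3600)
(13727/20348 + 4620/M)*(-35) = (13727/20348 + 4620/(-3600))*(-35) = (13727*(1/20348) + 4620*(-1/3600))*(-35) = (13727/20348 - 77/60)*(-35) = -92897/152610*(-35) = 650279/30522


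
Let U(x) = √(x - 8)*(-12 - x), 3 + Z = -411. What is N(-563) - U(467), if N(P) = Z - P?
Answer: 149 + 1437*√51 ≈ 10411.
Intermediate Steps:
Z = -414 (Z = -3 - 411 = -414)
U(x) = √(-8 + x)*(-12 - x)
N(P) = -414 - P
N(-563) - U(467) = (-414 - 1*(-563)) - √(-8 + 467)*(-12 - 1*467) = (-414 + 563) - √459*(-12 - 467) = 149 - 3*√51*(-479) = 149 - (-1437)*√51 = 149 + 1437*√51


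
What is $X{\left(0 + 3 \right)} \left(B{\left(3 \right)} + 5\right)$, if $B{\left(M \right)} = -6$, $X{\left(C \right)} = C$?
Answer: $-3$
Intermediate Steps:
$X{\left(0 + 3 \right)} \left(B{\left(3 \right)} + 5\right) = \left(0 + 3\right) \left(-6 + 5\right) = 3 \left(-1\right) = -3$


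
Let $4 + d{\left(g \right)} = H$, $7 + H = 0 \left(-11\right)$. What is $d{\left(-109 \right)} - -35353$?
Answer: $35342$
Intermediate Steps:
$H = -7$ ($H = -7 + 0 \left(-11\right) = -7 + 0 = -7$)
$d{\left(g \right)} = -11$ ($d{\left(g \right)} = -4 - 7 = -11$)
$d{\left(-109 \right)} - -35353 = -11 - -35353 = -11 + 35353 = 35342$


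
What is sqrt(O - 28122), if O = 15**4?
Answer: sqrt(22503) ≈ 150.01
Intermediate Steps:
O = 50625
sqrt(O - 28122) = sqrt(50625 - 28122) = sqrt(22503)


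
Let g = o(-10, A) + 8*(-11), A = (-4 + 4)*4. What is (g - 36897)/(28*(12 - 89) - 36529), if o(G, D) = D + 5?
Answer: 7396/7737 ≈ 0.95593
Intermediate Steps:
A = 0 (A = 0*4 = 0)
o(G, D) = 5 + D
g = -83 (g = (5 + 0) + 8*(-11) = 5 - 88 = -83)
(g - 36897)/(28*(12 - 89) - 36529) = (-83 - 36897)/(28*(12 - 89) - 36529) = -36980/(28*(-77) - 36529) = -36980/(-2156 - 36529) = -36980/(-38685) = -36980*(-1/38685) = 7396/7737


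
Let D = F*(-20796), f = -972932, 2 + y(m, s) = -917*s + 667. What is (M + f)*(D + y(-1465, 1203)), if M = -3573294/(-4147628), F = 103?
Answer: 3273152256090814237/1036907 ≈ 3.1566e+12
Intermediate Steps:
y(m, s) = 665 - 917*s (y(m, s) = -2 + (-917*s + 667) = -2 + (667 - 917*s) = 665 - 917*s)
M = 1786647/2073814 (M = -3573294*(-1/4147628) = 1786647/2073814 ≈ 0.86153)
D = -2141988 (D = 103*(-20796) = -2141988)
(M + f)*(D + y(-1465, 1203)) = (1786647/2073814 - 972932)*(-2141988 + (665 - 917*1203)) = -2017678216001*(-2141988 + (665 - 1103151))/2073814 = -2017678216001*(-2141988 - 1102486)/2073814 = -2017678216001/2073814*(-3244474) = 3273152256090814237/1036907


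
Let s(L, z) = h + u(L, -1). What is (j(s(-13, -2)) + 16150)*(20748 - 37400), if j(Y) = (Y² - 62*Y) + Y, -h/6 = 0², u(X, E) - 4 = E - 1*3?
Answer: -268929800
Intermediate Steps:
u(X, E) = 1 + E (u(X, E) = 4 + (E - 1*3) = 4 + (E - 3) = 4 + (-3 + E) = 1 + E)
h = 0 (h = -6*0² = -6*0 = 0)
s(L, z) = 0 (s(L, z) = 0 + (1 - 1) = 0 + 0 = 0)
j(Y) = Y² - 61*Y
(j(s(-13, -2)) + 16150)*(20748 - 37400) = (0*(-61 + 0) + 16150)*(20748 - 37400) = (0*(-61) + 16150)*(-16652) = (0 + 16150)*(-16652) = 16150*(-16652) = -268929800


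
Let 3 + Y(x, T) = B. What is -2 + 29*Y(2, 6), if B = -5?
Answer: -234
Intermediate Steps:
Y(x, T) = -8 (Y(x, T) = -3 - 5 = -8)
-2 + 29*Y(2, 6) = -2 + 29*(-8) = -2 - 232 = -234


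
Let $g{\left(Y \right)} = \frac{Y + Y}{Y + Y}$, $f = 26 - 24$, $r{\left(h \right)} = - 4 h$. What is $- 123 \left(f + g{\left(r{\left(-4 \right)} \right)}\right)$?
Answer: $-369$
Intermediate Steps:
$f = 2$
$g{\left(Y \right)} = 1$ ($g{\left(Y \right)} = \frac{2 Y}{2 Y} = 2 Y \frac{1}{2 Y} = 1$)
$- 123 \left(f + g{\left(r{\left(-4 \right)} \right)}\right) = - 123 \left(2 + 1\right) = \left(-123\right) 3 = -369$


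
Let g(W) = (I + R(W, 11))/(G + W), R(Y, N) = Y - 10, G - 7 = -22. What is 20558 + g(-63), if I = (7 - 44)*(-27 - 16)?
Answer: 267001/13 ≈ 20539.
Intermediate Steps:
G = -15 (G = 7 - 22 = -15)
R(Y, N) = -10 + Y
I = 1591 (I = -37*(-43) = 1591)
g(W) = (1581 + W)/(-15 + W) (g(W) = (1591 + (-10 + W))/(-15 + W) = (1581 + W)/(-15 + W))
20558 + g(-63) = 20558 + (1581 - 63)/(-15 - 63) = 20558 + 1518/(-78) = 20558 - 1/78*1518 = 20558 - 253/13 = 267001/13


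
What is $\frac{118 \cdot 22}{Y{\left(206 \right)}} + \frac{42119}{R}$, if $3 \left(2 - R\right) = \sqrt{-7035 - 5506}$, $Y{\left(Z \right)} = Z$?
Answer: $\frac{94413572}{1295431} + \frac{126357 i \sqrt{12541}}{12577} \approx 72.882 + 1125.1 i$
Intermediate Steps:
$R = 2 - \frac{i \sqrt{12541}}{3}$ ($R = 2 - \frac{\sqrt{-7035 - 5506}}{3} = 2 - \frac{\sqrt{-12541}}{3} = 2 - \frac{i \sqrt{12541}}{3} \approx 2.0 - 37.329 i$)
$\frac{118 \cdot 22}{Y{\left(206 \right)}} + \frac{42119}{R} = \frac{118 \cdot 22}{206} + \frac{42119}{2 - \frac{i \sqrt{12541}}{3}} = 2596 \cdot \frac{1}{206} + \frac{42119}{2 - \frac{i \sqrt{12541}}{3}} = \frac{1298}{103} + \frac{42119}{2 - \frac{i \sqrt{12541}}{3}}$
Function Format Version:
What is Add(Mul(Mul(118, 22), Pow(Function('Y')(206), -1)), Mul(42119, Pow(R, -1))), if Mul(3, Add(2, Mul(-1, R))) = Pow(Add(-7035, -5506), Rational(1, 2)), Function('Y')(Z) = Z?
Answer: Add(Rational(94413572, 1295431), Mul(Rational(126357, 12577), I, Pow(12541, Rational(1, 2)))) ≈ Add(72.882, Mul(1125.1, I))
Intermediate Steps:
R = Add(2, Mul(Rational(-1, 3), I, Pow(12541, Rational(1, 2)))) (R = Add(2, Mul(Rational(-1, 3), Pow(Add(-7035, -5506), Rational(1, 2)))) = Add(2, Mul(Rational(-1, 3), Pow(-12541, Rational(1, 2)))) = Add(2, Mul(Rational(-1, 3), Mul(I, Pow(12541, Rational(1, 2))))) = Add(2, Mul(Rational(-1, 3), I, Pow(12541, Rational(1, 2)))) ≈ Add(2.0000, Mul(-37.329, I)))
Add(Mul(Mul(118, 22), Pow(Function('Y')(206), -1)), Mul(42119, Pow(R, -1))) = Add(Mul(Mul(118, 22), Pow(206, -1)), Mul(42119, Pow(Add(2, Mul(Rational(-1, 3), I, Pow(12541, Rational(1, 2)))), -1))) = Add(Mul(2596, Rational(1, 206)), Mul(42119, Pow(Add(2, Mul(Rational(-1, 3), I, Pow(12541, Rational(1, 2)))), -1))) = Add(Rational(1298, 103), Mul(42119, Pow(Add(2, Mul(Rational(-1, 3), I, Pow(12541, Rational(1, 2)))), -1)))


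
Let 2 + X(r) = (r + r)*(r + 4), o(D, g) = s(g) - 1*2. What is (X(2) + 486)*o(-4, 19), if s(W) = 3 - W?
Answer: -9144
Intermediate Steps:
o(D, g) = 1 - g (o(D, g) = (3 - g) - 1*2 = (3 - g) - 2 = 1 - g)
X(r) = -2 + 2*r*(4 + r) (X(r) = -2 + (r + r)*(r + 4) = -2 + (2*r)*(4 + r) = -2 + 2*r*(4 + r))
(X(2) + 486)*o(-4, 19) = ((-2 + 2*2² + 8*2) + 486)*(1 - 1*19) = ((-2 + 2*4 + 16) + 486)*(1 - 19) = ((-2 + 8 + 16) + 486)*(-18) = (22 + 486)*(-18) = 508*(-18) = -9144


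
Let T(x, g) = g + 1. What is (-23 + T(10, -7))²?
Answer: 841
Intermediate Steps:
T(x, g) = 1 + g
(-23 + T(10, -7))² = (-23 + (1 - 7))² = (-23 - 6)² = (-29)² = 841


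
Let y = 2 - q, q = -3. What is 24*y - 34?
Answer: 86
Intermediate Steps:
y = 5 (y = 2 - 1*(-3) = 2 + 3 = 5)
24*y - 34 = 24*5 - 34 = 120 - 34 = 86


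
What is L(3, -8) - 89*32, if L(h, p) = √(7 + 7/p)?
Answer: -2848 + 7*√2/4 ≈ -2845.5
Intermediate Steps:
L(3, -8) - 89*32 = √(7 + 7/(-8)) - 89*32 = √(7 + 7*(-⅛)) - 2848 = √(7 - 7/8) - 2848 = √(49/8) - 2848 = 7*√2/4 - 2848 = -2848 + 7*√2/4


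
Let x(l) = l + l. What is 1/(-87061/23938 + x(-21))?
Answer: -23938/1092457 ≈ -0.021912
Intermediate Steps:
x(l) = 2*l
1/(-87061/23938 + x(-21)) = 1/(-87061/23938 + 2*(-21)) = 1/(-87061*1/23938 - 42) = 1/(-87061/23938 - 42) = 1/(-1092457/23938) = -23938/1092457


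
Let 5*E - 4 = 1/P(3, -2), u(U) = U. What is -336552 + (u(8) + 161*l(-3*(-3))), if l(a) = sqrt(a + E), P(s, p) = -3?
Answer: -336544 + 161*sqrt(2190)/15 ≈ -3.3604e+5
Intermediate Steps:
E = 11/15 (E = 4/5 + (1/5)/(-3) = 4/5 + (1/5)*(-1/3) = 4/5 - 1/15 = 11/15 ≈ 0.73333)
l(a) = sqrt(11/15 + a) (l(a) = sqrt(a + 11/15) = sqrt(11/15 + a))
-336552 + (u(8) + 161*l(-3*(-3))) = -336552 + (8 + 161*(sqrt(165 + 225*(-3*(-3)))/15)) = -336552 + (8 + 161*(sqrt(165 + 225*9)/15)) = -336552 + (8 + 161*(sqrt(165 + 2025)/15)) = -336552 + (8 + 161*(sqrt(2190)/15)) = -336552 + (8 + 161*sqrt(2190)/15) = -336544 + 161*sqrt(2190)/15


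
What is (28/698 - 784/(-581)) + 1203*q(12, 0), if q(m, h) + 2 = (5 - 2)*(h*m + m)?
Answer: 1184848484/28967 ≈ 40903.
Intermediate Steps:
q(m, h) = -2 + 3*m + 3*h*m (q(m, h) = -2 + (5 - 2)*(h*m + m) = -2 + 3*(m + h*m) = -2 + (3*m + 3*h*m) = -2 + 3*m + 3*h*m)
(28/698 - 784/(-581)) + 1203*q(12, 0) = (28/698 - 784/(-581)) + 1203*(-2 + 3*12 + 3*0*12) = (28*(1/698) - 784*(-1/581)) + 1203*(-2 + 36 + 0) = (14/349 + 112/83) + 1203*34 = 40250/28967 + 40902 = 1184848484/28967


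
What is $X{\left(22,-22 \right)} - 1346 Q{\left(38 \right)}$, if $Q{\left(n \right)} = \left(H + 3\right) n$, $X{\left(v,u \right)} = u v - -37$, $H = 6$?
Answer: $-460779$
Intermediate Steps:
$X{\left(v,u \right)} = 37 + u v$ ($X{\left(v,u \right)} = u v + 37 = 37 + u v$)
$Q{\left(n \right)} = 9 n$ ($Q{\left(n \right)} = \left(6 + 3\right) n = 9 n$)
$X{\left(22,-22 \right)} - 1346 Q{\left(38 \right)} = \left(37 - 484\right) - 1346 \cdot 9 \cdot 38 = \left(37 - 484\right) - 460332 = -447 - 460332 = -460779$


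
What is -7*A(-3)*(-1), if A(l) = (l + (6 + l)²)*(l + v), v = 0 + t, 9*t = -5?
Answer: -448/3 ≈ -149.33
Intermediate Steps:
t = -5/9 (t = (⅑)*(-5) = -5/9 ≈ -0.55556)
v = -5/9 (v = 0 - 5/9 = -5/9 ≈ -0.55556)
A(l) = (-5/9 + l)*(l + (6 + l)²) (A(l) = (l + (6 + l)²)*(l - 5/9) = (l + (6 + l)²)*(-5/9 + l) = (-5/9 + l)*(l + (6 + l)²))
-7*A(-3)*(-1) = -7*(-20 + (-3)³ + (112/9)*(-3)² + (259/9)*(-3))*(-1) = -7*(-20 - 27 + (112/9)*9 - 259/3)*(-1) = -7*(-20 - 27 + 112 - 259/3)*(-1) = -(-448)*(-1)/3 = -7*64/3 = -448/3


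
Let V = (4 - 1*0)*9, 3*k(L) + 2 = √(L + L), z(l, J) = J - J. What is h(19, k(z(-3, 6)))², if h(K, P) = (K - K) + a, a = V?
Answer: 1296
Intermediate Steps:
z(l, J) = 0
k(L) = -⅔ + √2*√L/3 (k(L) = -⅔ + √(L + L)/3 = -⅔ + √(2*L)/3 = -⅔ + (√2*√L)/3 = -⅔ + √2*√L/3)
V = 36 (V = (4 + 0)*9 = 4*9 = 36)
a = 36
h(K, P) = 36 (h(K, P) = (K - K) + 36 = 0 + 36 = 36)
h(19, k(z(-3, 6)))² = 36² = 1296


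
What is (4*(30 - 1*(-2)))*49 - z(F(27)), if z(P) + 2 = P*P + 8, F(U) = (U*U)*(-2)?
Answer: -2119498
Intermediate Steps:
F(U) = -2*U² (F(U) = U²*(-2) = -2*U²)
z(P) = 6 + P² (z(P) = -2 + (P*P + 8) = -2 + (P² + 8) = -2 + (8 + P²) = 6 + P²)
(4*(30 - 1*(-2)))*49 - z(F(27)) = (4*(30 - 1*(-2)))*49 - (6 + (-2*27²)²) = (4*(30 + 2))*49 - (6 + (-2*729)²) = (4*32)*49 - (6 + (-1458)²) = 128*49 - (6 + 2125764) = 6272 - 1*2125770 = 6272 - 2125770 = -2119498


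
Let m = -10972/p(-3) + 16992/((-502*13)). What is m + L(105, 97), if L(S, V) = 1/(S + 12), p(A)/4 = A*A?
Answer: -1002958/3263 ≈ -307.37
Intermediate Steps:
p(A) = 4*A**2 (p(A) = 4*(A*A) = 4*A**2)
L(S, V) = 1/(12 + S)
m = -9026873/29367 (m = -10972/(4*(-3)**2) + 16992/((-502*13)) = -10972/(4*9) + 16992/(-6526) = -10972/36 + 16992*(-1/6526) = -10972*1/36 - 8496/3263 = -2743/9 - 8496/3263 = -9026873/29367 ≈ -307.38)
m + L(105, 97) = -9026873/29367 + 1/(12 + 105) = -9026873/29367 + 1/117 = -1002958/3263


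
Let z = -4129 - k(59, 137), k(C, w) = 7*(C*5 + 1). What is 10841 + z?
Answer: 4640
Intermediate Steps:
k(C, w) = 7 + 35*C (k(C, w) = 7*(5*C + 1) = 7*(1 + 5*C) = 7 + 35*C)
z = -6201 (z = -4129 - (7 + 35*59) = -4129 - (7 + 2065) = -4129 - 1*2072 = -4129 - 2072 = -6201)
10841 + z = 10841 - 6201 = 4640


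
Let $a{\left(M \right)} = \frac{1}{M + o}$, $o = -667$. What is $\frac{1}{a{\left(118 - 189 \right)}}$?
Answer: $-738$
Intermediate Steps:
$a{\left(M \right)} = \frac{1}{-667 + M}$ ($a{\left(M \right)} = \frac{1}{M - 667} = \frac{1}{-667 + M}$)
$\frac{1}{a{\left(118 - 189 \right)}} = \frac{1}{\frac{1}{-667 + \left(118 - 189\right)}} = \frac{1}{\frac{1}{-667 - 71}} = \frac{1}{\frac{1}{-738}} = \frac{1}{- \frac{1}{738}} = -738$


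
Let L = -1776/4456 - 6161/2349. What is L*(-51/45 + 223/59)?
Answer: -1851657802/231585561 ≈ -7.9956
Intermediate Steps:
L = -3953155/1308393 (L = -1776*1/4456 - 6161*1/2349 = -222/557 - 6161/2349 = -3953155/1308393 ≈ -3.0214)
L*(-51/45 + 223/59) = -3953155*(-51/45 + 223/59)/1308393 = -3953155*(-51*1/45 + 223*(1/59))/1308393 = -3953155*(-17/15 + 223/59)/1308393 = -3953155/1308393*2342/885 = -1851657802/231585561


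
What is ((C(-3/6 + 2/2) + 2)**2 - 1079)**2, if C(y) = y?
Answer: 18412681/16 ≈ 1.1508e+6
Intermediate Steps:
((C(-3/6 + 2/2) + 2)**2 - 1079)**2 = (((-3/6 + 2/2) + 2)**2 - 1079)**2 = (((-3*1/6 + 2*(1/2)) + 2)**2 - 1079)**2 = (((-1/2 + 1) + 2)**2 - 1079)**2 = ((1/2 + 2)**2 - 1079)**2 = ((5/2)**2 - 1079)**2 = (25/4 - 1079)**2 = (-4291/4)**2 = 18412681/16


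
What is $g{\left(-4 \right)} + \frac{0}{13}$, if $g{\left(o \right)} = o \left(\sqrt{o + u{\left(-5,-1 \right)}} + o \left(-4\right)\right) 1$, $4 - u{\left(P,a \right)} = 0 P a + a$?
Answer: $-68$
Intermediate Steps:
$u{\left(P,a \right)} = 4 - a$ ($u{\left(P,a \right)} = 4 - \left(0 P a + a\right) = 4 - \left(0 a + a\right) = 4 - \left(0 + a\right) = 4 - a$)
$g{\left(o \right)} = o \left(\sqrt{5 + o} - 4 o\right)$ ($g{\left(o \right)} = o \left(\sqrt{o + \left(4 - -1\right)} + o \left(-4\right)\right) 1 = o \left(\sqrt{o + \left(4 + 1\right)} - 4 o\right) 1 = o \left(\sqrt{o + 5} - 4 o\right) 1 = o \left(\sqrt{5 + o} - 4 o\right) 1 = o \left(\sqrt{5 + o} - 4 o\right)$)
$g{\left(-4 \right)} + \frac{0}{13} = - 4 \left(\sqrt{5 - 4} - -16\right) + \frac{0}{13} = - 4 \left(\sqrt{1} + 16\right) + 0 \cdot \frac{1}{13} = - 4 \left(1 + 16\right) + 0 = \left(-4\right) 17 + 0 = -68 + 0 = -68$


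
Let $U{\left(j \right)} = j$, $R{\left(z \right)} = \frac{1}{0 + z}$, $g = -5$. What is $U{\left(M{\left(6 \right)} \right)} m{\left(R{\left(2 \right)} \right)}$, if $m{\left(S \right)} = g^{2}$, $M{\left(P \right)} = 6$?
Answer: $150$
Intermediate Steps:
$R{\left(z \right)} = \frac{1}{z}$
$m{\left(S \right)} = 25$ ($m{\left(S \right)} = \left(-5\right)^{2} = 25$)
$U{\left(M{\left(6 \right)} \right)} m{\left(R{\left(2 \right)} \right)} = 6 \cdot 25 = 150$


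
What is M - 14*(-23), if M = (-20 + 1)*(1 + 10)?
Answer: 113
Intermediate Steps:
M = -209 (M = -19*11 = -209)
M - 14*(-23) = -209 - 14*(-23) = -209 + 322 = 113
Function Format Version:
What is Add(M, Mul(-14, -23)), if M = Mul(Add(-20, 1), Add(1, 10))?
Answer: 113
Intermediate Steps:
M = -209 (M = Mul(-19, 11) = -209)
Add(M, Mul(-14, -23)) = Add(-209, Mul(-14, -23)) = Add(-209, 322) = 113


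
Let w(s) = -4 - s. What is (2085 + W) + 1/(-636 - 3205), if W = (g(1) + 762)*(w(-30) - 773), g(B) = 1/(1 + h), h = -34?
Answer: -23960810981/42251 ≈ -5.6711e+5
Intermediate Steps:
g(B) = -1/33 (g(B) = 1/(1 - 34) = 1/(-33) = -1/33)
W = -6261105/11 (W = (-1/33 + 762)*((-4 - 1*(-30)) - 773) = 25145*((-4 + 30) - 773)/33 = 25145*(26 - 773)/33 = (25145/33)*(-747) = -6261105/11 ≈ -5.6919e+5)
(2085 + W) + 1/(-636 - 3205) = (2085 - 6261105/11) + 1/(-636 - 3205) = -6238170/11 + 1/(-3841) = -6238170/11 - 1/3841 = -23960810981/42251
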